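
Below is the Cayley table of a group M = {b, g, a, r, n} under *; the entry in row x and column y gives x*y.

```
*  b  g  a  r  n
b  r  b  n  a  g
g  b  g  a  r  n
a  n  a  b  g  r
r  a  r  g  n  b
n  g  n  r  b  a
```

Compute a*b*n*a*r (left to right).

a

a*b = n
n*n = a
a*a = b
b*r = a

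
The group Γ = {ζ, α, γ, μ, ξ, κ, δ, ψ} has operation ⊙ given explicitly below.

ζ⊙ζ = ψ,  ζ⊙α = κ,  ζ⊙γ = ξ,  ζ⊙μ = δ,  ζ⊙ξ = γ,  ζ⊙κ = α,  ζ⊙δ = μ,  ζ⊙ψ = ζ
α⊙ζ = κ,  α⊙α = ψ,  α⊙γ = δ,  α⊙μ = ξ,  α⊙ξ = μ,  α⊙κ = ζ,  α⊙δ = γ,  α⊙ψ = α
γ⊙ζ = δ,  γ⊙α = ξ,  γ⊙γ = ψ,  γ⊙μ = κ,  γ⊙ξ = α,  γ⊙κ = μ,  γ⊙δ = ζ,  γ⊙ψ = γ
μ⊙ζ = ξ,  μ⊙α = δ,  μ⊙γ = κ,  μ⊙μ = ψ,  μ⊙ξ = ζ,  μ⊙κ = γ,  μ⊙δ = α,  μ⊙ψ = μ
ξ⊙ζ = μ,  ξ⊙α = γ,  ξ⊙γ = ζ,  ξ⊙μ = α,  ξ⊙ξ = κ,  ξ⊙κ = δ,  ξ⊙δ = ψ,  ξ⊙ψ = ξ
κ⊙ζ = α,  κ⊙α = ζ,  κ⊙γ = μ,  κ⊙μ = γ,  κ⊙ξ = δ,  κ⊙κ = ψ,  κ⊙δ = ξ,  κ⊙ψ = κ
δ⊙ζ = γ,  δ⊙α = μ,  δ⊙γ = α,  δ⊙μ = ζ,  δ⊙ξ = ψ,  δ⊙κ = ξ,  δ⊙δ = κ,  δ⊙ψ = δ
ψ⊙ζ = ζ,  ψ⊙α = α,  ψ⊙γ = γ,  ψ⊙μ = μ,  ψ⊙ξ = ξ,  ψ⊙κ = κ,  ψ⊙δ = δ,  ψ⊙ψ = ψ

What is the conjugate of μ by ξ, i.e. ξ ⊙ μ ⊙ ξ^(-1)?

γ

The identity is ψ. In row ξ, the entry ψ sits in column δ, so ξ^(-1) = δ.
ξ ⊙ μ = α
α ⊙ δ = γ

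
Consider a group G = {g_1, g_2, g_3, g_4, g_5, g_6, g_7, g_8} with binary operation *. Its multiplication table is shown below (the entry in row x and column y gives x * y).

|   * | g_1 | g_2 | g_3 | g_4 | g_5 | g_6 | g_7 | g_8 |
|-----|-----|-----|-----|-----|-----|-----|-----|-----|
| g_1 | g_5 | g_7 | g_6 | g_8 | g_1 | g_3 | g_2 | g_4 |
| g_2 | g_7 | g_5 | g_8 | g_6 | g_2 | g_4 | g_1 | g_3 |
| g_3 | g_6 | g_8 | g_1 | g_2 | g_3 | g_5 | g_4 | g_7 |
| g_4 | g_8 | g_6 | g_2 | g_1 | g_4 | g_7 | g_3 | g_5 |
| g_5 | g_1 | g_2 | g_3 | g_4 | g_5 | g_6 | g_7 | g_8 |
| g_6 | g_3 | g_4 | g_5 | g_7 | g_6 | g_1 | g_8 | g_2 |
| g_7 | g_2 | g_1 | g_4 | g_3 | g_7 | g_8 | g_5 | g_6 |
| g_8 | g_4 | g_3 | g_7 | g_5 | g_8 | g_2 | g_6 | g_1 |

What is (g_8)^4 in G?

g_8^1 = g_8
g_8^2 = g_8 * g_8 = g_1
g_8^3 = g_1 * g_8 = g_4
g_8^4 = g_4 * g_8 = g_5

g_5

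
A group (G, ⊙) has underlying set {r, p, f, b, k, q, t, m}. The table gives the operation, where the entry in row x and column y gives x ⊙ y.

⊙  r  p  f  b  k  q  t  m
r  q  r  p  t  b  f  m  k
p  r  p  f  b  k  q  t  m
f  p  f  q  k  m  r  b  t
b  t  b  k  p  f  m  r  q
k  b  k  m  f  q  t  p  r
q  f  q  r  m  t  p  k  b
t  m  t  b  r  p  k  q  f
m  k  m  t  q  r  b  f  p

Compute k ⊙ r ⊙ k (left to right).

k ⊙ r = b
b ⊙ k = f

f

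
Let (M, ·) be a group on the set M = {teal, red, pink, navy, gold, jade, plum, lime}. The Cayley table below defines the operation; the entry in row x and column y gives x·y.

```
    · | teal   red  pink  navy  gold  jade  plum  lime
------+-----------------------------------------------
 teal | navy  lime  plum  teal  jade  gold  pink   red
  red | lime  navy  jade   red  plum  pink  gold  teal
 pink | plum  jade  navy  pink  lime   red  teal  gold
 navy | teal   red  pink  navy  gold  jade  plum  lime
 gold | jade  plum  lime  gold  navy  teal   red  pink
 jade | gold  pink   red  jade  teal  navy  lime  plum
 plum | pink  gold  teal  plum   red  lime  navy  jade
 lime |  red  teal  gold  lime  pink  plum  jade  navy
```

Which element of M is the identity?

The identity e satisfies e·x = x for all x, so its row in the table reproduces the column headers.
Row navy reads: teal, red, pink, navy, gold, jade, plum, lime — exactly the header order. So navy is the identity.

navy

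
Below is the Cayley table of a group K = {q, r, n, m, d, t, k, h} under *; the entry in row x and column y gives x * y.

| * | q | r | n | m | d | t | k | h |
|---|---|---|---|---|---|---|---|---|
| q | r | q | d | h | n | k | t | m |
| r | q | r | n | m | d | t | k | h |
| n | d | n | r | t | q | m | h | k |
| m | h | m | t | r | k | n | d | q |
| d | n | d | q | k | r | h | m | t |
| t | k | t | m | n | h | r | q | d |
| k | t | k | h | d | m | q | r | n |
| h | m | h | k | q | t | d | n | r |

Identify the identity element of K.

r

The identity e satisfies e * x = x for all x, so its row in the table reproduces the column headers.
Row r reads: q, r, n, m, d, t, k, h — exactly the header order. So r is the identity.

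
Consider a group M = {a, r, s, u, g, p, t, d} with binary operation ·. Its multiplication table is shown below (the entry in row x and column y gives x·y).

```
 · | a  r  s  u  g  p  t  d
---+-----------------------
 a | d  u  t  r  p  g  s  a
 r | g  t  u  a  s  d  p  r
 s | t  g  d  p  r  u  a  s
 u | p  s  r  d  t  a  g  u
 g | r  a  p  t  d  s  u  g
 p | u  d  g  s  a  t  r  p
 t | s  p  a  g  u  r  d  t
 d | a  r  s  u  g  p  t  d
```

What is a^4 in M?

d

a^1 = a
a^2 = a·a = d
a^3 = d·a = a
a^4 = a·a = d
(Structurally, M here is isomorphic to the dihedral group D_4.)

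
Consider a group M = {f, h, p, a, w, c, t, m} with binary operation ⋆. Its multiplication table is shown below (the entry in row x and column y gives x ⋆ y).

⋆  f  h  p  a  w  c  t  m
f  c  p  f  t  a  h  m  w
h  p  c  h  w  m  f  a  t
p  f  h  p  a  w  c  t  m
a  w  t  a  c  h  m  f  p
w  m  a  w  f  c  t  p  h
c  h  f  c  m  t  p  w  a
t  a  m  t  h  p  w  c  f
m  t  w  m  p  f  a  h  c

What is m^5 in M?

m^1 = m
m^2 = m ⋆ m = c
m^3 = c ⋆ m = a
m^4 = a ⋆ m = p
m^5 = p ⋆ m = m

m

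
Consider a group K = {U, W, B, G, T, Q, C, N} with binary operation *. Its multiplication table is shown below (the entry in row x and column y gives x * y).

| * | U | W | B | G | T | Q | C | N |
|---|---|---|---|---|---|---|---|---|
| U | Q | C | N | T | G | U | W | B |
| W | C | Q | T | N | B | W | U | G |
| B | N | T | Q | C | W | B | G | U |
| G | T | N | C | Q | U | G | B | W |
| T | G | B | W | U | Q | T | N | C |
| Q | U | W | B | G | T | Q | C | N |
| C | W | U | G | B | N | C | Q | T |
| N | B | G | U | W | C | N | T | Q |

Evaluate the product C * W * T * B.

C * W = U
U * T = G
G * B = C
(Structurally, K here is isomorphic to the elementary abelian group (Z_2)^3.)

C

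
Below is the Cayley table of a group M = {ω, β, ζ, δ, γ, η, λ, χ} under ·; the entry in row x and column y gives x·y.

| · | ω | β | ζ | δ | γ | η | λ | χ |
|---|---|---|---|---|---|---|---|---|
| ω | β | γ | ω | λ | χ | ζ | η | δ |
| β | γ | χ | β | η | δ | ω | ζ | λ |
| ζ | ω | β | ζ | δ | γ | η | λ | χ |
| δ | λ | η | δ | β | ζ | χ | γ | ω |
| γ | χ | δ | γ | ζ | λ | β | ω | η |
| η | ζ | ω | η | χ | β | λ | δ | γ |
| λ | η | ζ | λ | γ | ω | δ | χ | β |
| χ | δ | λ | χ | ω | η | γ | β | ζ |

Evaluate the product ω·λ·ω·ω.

ω·λ = η
η·ω = ζ
ζ·ω = ω

ω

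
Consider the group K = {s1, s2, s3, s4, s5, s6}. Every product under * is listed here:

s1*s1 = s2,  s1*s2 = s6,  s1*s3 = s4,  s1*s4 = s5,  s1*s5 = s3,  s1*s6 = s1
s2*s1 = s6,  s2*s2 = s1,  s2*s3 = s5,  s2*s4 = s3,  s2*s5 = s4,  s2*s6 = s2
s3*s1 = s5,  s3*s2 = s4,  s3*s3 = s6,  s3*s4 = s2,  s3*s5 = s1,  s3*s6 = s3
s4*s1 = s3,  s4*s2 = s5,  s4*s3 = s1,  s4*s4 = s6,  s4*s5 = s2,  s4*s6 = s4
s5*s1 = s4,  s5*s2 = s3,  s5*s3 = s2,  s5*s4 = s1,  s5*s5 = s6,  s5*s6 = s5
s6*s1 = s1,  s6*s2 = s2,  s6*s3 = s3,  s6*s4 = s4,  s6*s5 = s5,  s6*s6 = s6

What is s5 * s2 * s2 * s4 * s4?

s4

s5 * s2 = s3
s3 * s2 = s4
s4 * s4 = s6
s6 * s4 = s4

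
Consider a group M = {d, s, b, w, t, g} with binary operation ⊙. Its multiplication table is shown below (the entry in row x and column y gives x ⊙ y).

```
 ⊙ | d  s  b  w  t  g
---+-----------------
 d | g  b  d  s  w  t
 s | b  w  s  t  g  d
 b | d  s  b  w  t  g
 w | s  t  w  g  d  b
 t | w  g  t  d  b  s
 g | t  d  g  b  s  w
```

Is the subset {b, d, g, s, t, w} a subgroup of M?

{b, d, g, s, t, w} contains the identity b.
Checking products: every product of two elements of {b, d, g, s, t, w} (read from the table) lies in {b, d, g, s, t, w}, so the set is closed.
In a finite group, a nonempty closed subset is a subgroup. So {b, d, g, s, t, w} ≤ M.

Yes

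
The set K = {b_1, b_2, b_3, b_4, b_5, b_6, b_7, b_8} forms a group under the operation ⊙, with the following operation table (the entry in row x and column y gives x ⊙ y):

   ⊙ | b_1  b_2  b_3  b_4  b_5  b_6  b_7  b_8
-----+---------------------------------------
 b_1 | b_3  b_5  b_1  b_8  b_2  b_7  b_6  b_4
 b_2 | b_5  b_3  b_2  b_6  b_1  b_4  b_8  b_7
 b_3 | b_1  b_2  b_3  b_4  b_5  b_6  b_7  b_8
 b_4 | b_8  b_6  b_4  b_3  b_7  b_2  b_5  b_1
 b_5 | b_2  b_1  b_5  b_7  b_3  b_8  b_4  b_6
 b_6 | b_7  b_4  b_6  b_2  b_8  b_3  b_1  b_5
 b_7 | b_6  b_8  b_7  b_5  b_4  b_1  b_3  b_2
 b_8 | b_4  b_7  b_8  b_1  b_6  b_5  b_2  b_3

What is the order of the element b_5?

The identity element is b_3 (its row matches the header).
b_5^1 = b_5
b_5^2 = b_5 ⊙ b_5 = b_3
The first power of b_5 equal to the identity is b_5^2, so ord(b_5) = 2.

2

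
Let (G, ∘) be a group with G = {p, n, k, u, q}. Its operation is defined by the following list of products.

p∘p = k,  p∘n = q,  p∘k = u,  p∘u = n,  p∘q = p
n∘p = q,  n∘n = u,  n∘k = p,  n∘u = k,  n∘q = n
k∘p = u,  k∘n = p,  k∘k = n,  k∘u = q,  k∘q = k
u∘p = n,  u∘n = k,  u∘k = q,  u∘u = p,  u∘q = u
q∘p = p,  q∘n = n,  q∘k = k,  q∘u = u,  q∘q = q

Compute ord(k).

The identity element is q (its row matches the header).
k^1 = k
k^2 = k ∘ k = n
k^3 = n ∘ k = p
k^4 = p ∘ k = u
k^5 = u ∘ k = q
The first power of k equal to the identity is k^5, so ord(k) = 5.

5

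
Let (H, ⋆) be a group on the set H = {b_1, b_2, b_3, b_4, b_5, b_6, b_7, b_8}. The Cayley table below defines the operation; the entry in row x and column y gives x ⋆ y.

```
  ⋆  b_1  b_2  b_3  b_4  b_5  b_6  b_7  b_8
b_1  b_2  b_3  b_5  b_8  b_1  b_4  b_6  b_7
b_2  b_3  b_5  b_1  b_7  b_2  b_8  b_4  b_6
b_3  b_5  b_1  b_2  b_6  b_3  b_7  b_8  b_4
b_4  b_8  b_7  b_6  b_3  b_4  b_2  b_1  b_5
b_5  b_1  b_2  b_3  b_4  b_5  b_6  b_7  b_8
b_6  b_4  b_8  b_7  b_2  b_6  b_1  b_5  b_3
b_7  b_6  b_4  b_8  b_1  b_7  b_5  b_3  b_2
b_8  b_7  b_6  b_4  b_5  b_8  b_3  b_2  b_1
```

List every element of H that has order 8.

Identity is b_5. Compute the order of each non-identity element by repeated multiplication:
  b_1: b_1 → b_2 → b_3 → b_5  (order 4)
  b_2: b_2 → b_5  (order 2)
  b_3: b_3 → b_2 → b_1 → b_5  (order 4)
  b_4: b_4 → b_3 → b_6 → b_2 → b_7 → b_1 → b_8 → b_5  (order 8)
  b_6: b_6 → b_1 → b_4 → b_2 → b_8 → b_3 → b_7 → b_5  (order 8)
  b_7: b_7 → b_3 → b_8 → b_2 → b_4 → b_1 → b_6 → b_5  (order 8)
  b_8: b_8 → b_1 → b_7 → b_2 → b_6 → b_3 → b_4 → b_5  (order 8)
Elements of order 8: {b_4, b_6, b_7, b_8}.

{b_4, b_6, b_7, b_8}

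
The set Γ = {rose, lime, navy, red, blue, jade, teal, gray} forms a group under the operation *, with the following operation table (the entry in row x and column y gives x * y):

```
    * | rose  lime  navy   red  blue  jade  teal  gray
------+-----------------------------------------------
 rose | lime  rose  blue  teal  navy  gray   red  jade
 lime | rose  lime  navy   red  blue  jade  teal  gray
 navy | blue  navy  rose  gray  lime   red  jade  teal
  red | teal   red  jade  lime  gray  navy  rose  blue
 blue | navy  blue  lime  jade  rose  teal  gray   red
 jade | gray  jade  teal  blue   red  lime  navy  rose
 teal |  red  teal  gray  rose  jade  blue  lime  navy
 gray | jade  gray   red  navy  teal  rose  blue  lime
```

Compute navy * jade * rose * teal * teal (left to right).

navy * jade = red
red * rose = teal
teal * teal = lime
lime * teal = teal

teal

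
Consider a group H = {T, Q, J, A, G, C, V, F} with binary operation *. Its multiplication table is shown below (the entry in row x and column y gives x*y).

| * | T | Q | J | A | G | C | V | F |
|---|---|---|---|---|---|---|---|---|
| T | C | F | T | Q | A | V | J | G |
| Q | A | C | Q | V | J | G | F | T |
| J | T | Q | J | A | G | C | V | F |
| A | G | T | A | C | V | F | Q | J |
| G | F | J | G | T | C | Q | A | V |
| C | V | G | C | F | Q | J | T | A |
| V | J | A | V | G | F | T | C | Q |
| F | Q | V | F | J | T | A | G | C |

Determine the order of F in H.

The identity element is J (its row matches the header).
F^1 = F
F^2 = F*F = C
F^3 = C*F = A
F^4 = A*F = J
The first power of F equal to the identity is F^4, so ord(F) = 4.

4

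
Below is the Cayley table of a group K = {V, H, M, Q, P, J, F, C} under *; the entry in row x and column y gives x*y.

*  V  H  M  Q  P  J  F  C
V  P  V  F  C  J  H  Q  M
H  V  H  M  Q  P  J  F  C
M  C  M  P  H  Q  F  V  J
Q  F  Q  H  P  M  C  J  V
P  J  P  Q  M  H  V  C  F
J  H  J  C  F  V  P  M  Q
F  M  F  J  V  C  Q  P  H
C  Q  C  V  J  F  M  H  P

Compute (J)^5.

J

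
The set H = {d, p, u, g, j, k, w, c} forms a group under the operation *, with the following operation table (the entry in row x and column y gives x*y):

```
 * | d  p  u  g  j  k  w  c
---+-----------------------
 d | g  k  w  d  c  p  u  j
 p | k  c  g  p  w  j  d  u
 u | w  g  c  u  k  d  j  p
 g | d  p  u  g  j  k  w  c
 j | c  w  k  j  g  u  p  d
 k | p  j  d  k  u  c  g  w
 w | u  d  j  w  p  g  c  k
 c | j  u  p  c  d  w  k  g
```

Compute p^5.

p

p^1 = p
p^2 = p*p = c
p^3 = c*p = u
p^4 = u*p = g
p^5 = g*p = p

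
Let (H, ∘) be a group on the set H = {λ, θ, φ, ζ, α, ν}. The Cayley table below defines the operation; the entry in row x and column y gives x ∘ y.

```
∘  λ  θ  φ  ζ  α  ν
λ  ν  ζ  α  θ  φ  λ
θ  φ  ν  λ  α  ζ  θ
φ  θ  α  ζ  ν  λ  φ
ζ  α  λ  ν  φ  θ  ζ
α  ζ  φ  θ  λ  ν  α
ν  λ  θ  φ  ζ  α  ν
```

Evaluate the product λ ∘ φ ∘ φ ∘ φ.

λ

λ ∘ φ = α
α ∘ φ = θ
θ ∘ φ = λ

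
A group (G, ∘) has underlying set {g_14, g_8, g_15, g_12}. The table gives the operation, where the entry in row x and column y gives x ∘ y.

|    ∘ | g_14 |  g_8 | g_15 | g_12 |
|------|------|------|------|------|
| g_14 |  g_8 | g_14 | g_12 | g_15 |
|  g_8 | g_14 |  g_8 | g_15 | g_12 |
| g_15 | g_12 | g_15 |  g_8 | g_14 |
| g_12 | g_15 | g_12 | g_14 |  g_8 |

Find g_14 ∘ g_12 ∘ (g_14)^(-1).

The identity is g_8. In row g_14, the entry g_8 sits in column g_14, so g_14^(-1) = g_14.
g_14 ∘ g_12 = g_15
g_15 ∘ g_14 = g_12

g_12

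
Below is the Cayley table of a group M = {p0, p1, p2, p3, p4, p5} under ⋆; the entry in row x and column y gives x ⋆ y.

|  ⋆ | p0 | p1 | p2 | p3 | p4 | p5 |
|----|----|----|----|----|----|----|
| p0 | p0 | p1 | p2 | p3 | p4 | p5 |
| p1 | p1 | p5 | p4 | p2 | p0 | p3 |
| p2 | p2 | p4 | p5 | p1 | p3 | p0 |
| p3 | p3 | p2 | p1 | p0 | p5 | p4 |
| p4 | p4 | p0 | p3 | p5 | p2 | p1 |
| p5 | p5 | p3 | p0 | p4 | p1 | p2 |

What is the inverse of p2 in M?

First locate the identity: row p0 matches the header, so p0 is the identity.
Scan row p2 for p0: p2 ⋆ p5 = p0. Hence p2^(-1) = p5.
(Structurally, M here is isomorphic to the cyclic group Z_6.)

p5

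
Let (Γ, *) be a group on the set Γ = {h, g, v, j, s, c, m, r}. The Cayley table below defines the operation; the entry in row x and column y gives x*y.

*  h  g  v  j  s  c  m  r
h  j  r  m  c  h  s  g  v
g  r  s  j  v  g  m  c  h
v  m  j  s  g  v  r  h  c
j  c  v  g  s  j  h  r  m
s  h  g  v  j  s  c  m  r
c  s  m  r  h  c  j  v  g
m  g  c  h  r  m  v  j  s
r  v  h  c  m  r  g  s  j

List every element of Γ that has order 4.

{c, h, m, r}

Identity is s. Compute the order of each non-identity element by repeated multiplication:
  h: h → j → c → s  (order 4)
  g: g → s  (order 2)
  v: v → s  (order 2)
  j: j → s  (order 2)
  c: c → j → h → s  (order 4)
  m: m → j → r → s  (order 4)
  r: r → j → m → s  (order 4)
Elements of order 4: {c, h, m, r}.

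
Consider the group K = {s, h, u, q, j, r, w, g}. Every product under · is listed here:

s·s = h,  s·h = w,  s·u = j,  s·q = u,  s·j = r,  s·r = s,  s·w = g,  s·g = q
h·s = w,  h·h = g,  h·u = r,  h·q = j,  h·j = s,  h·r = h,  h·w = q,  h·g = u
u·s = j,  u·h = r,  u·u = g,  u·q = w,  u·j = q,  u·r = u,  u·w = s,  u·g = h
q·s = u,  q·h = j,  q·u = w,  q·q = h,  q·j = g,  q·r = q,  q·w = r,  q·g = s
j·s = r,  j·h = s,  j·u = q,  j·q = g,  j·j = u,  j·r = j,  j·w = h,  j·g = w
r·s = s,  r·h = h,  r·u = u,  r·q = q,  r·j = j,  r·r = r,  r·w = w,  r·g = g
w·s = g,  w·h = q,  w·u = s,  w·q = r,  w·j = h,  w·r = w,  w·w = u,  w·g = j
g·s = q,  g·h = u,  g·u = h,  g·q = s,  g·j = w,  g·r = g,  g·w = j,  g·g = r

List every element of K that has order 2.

Identity is r. Compute the order of each non-identity element by repeated multiplication:
  s: s → h → w → g → q → u → j → r  (order 8)
  h: h → g → u → r  (order 4)
  u: u → g → h → r  (order 4)
  q: q → h → j → g → s → u → w → r  (order 8)
  j: j → u → q → g → w → h → s → r  (order 8)
  w: w → u → s → g → j → h → q → r  (order 8)
  g: g → r  (order 2)
Elements of order 2: {g}.

{g}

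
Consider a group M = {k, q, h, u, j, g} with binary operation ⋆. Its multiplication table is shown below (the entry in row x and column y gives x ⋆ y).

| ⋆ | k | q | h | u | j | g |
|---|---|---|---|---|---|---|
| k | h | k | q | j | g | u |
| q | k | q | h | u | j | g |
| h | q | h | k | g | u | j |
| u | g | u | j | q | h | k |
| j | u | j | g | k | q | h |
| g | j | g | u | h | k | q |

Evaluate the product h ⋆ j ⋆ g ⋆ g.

u

h ⋆ j = u
u ⋆ g = k
k ⋆ g = u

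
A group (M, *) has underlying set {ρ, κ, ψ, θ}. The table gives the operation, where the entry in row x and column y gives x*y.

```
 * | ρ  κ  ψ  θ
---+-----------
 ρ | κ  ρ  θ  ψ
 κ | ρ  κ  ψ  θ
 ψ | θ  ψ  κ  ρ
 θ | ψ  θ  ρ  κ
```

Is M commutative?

Check whether the table is symmetric across its main diagonal.
Every entry (row x, col y) equals the entry (row y, col x), so M is abelian.

Yes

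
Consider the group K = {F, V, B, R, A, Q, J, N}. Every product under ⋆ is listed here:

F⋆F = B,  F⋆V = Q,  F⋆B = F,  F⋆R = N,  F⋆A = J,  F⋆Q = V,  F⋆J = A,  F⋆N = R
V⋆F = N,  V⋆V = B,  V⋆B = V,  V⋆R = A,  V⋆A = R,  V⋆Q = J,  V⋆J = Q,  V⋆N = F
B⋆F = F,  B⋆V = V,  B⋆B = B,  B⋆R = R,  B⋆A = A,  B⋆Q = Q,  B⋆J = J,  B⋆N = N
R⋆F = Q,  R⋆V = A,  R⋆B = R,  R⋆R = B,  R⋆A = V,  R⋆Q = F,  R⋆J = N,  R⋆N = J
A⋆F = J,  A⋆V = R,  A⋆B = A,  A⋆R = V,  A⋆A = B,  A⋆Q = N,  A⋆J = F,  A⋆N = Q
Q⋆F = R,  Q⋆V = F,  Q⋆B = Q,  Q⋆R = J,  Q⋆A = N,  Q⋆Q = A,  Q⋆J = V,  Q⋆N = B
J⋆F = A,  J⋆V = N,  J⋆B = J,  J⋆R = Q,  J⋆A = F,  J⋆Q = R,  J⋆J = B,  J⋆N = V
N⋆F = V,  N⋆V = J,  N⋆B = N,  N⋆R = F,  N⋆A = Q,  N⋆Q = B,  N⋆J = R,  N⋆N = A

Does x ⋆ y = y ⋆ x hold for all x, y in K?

No

Q ⋆ V = F but V ⋆ Q = J.
Since Q and V do not commute, K is not abelian.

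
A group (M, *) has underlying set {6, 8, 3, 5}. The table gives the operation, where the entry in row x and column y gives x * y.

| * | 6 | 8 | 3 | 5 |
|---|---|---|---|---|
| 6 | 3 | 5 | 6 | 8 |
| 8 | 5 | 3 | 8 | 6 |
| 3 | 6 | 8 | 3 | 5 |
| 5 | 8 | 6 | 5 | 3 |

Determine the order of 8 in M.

The identity element is 3 (its row matches the header).
8^1 = 8
8^2 = 8 * 8 = 3
The first power of 8 equal to the identity is 8^2, so ord(8) = 2.

2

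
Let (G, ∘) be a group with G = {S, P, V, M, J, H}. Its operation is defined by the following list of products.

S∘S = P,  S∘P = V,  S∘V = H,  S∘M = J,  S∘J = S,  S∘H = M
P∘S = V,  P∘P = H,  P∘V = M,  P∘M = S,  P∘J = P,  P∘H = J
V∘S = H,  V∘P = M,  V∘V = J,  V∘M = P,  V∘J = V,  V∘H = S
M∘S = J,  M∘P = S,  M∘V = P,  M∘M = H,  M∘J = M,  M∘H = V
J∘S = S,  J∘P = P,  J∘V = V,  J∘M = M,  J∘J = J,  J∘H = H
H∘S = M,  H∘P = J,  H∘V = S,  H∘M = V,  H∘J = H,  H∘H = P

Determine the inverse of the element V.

V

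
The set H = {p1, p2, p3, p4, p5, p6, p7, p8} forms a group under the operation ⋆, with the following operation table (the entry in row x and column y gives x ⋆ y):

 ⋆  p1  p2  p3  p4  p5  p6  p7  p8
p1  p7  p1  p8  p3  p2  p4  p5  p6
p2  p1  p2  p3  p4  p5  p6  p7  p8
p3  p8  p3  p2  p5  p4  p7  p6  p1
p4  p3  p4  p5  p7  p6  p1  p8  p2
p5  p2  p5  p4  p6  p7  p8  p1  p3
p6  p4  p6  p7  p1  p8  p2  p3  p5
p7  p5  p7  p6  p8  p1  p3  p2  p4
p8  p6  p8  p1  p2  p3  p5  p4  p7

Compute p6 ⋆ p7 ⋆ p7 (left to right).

p6 ⋆ p7 = p3
p3 ⋆ p7 = p6
(Structurally, H here is isomorphic to Z_2 x Z_4.)

p6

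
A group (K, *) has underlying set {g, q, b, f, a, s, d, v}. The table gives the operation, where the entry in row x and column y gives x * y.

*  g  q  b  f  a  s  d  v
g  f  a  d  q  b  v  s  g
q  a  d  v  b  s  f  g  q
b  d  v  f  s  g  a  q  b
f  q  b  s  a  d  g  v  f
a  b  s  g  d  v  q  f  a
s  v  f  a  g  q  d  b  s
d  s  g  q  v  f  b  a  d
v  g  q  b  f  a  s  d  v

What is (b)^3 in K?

b^1 = b
b^2 = b * b = f
b^3 = f * b = s

s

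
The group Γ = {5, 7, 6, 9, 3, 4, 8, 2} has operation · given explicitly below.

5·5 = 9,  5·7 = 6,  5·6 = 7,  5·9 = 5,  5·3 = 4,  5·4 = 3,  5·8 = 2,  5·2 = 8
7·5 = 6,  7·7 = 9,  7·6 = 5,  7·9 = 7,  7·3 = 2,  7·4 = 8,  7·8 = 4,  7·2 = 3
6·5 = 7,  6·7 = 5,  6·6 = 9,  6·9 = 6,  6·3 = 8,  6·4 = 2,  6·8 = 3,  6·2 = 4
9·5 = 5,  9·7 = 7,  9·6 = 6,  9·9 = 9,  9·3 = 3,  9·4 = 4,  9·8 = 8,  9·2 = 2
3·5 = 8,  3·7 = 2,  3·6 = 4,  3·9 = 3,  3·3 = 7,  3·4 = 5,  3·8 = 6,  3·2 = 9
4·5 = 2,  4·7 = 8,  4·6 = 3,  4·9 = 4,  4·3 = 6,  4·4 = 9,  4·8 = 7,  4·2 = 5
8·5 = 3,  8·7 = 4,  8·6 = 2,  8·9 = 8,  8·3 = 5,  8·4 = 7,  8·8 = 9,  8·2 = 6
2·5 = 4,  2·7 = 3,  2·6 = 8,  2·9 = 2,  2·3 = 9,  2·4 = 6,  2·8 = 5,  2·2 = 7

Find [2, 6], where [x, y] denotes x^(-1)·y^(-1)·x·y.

7

Identity is 9; from the table 2^(-1) = 3 and 6^(-1) = 6.
3·6 = 4
4·2 = 5
5·6 = 7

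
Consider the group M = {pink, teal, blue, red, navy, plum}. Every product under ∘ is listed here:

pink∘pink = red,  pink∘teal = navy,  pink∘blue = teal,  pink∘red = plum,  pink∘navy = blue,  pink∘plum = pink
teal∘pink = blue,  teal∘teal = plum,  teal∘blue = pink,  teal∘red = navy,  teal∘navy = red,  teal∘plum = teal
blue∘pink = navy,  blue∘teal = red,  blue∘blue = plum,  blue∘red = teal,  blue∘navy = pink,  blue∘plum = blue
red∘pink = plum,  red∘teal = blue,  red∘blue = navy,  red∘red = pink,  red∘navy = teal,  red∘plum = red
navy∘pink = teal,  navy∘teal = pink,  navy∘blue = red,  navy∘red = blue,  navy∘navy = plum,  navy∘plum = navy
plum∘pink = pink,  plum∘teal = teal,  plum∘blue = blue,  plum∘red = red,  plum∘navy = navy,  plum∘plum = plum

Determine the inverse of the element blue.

First locate the identity: row plum matches the header, so plum is the identity.
Scan row blue for plum: blue ∘ blue = plum. Hence blue^(-1) = blue.

blue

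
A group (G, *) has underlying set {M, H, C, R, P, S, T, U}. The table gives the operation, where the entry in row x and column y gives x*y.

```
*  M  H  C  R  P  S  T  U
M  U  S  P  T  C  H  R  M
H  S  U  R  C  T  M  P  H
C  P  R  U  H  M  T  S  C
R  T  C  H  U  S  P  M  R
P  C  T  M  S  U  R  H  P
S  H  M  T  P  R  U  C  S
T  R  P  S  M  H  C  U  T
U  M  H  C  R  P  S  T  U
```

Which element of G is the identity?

U

The identity e satisfies e*x = x for all x, so its row in the table reproduces the column headers.
Row U reads: M, H, C, R, P, S, T, U — exactly the header order. So U is the identity.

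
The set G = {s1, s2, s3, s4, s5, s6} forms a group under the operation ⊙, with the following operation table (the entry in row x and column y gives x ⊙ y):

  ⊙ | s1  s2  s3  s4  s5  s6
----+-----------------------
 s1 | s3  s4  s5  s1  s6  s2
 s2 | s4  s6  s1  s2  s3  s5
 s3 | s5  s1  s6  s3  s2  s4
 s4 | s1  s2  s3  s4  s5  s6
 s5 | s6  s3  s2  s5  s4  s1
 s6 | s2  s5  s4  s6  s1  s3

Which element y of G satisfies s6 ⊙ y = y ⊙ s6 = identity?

First locate the identity: row s4 matches the header, so s4 is the identity.
Scan row s6 for s4: s6 ⊙ s3 = s4. Hence s6^(-1) = s3.
(Structurally, G here is isomorphic to the cyclic group Z_6.)

s3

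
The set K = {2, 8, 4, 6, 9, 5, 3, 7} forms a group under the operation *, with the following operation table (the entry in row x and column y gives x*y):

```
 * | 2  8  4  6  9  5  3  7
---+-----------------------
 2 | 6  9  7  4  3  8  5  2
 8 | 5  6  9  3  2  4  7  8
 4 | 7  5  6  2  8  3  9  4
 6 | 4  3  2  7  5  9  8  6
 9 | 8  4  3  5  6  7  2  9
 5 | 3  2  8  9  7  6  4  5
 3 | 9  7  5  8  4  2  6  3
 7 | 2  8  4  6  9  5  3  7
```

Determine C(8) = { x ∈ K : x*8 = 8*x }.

{3, 6, 7, 8}

Compare row 8 with column 8 entry by entry.
3*8 = 7 = 8*3, so 3 commutes with 8.
5*8 = 2 but 8*5 = 4, so 5 does not.
Collecting the elements that commute with 8: C(8) = {3, 6, 7, 8}.
(Structurally, K here is isomorphic to the quaternion group Q_8.)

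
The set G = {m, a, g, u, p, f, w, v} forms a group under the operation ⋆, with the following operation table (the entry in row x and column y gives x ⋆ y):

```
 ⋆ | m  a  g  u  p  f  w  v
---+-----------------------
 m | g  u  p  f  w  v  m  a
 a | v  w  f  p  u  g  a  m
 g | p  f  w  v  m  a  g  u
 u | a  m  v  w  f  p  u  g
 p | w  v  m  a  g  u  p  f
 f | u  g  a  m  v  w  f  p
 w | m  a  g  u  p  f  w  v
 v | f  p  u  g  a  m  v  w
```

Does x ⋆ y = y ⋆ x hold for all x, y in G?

m ⋆ f = v but f ⋆ m = u.
Since m and f do not commute, G is not abelian.

No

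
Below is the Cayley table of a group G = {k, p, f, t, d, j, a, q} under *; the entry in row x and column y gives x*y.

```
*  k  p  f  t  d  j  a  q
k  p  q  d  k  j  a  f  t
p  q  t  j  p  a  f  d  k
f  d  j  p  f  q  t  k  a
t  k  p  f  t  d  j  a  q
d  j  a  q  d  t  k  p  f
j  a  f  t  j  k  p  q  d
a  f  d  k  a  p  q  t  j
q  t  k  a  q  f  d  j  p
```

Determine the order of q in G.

4

The identity element is t (its row matches the header).
q^1 = q
q^2 = q*q = p
q^3 = p*q = k
q^4 = k*q = t
The first power of q equal to the identity is q^4, so ord(q) = 4.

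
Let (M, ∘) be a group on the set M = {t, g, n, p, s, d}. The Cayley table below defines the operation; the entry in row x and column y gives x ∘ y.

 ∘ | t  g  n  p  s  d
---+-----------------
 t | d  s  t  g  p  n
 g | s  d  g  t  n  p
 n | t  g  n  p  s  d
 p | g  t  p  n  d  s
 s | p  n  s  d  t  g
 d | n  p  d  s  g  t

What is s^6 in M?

n

s^1 = s
s^2 = s ∘ s = t
s^3 = t ∘ s = p
s^4 = p ∘ s = d
s^5 = d ∘ s = g
s^6 = g ∘ s = n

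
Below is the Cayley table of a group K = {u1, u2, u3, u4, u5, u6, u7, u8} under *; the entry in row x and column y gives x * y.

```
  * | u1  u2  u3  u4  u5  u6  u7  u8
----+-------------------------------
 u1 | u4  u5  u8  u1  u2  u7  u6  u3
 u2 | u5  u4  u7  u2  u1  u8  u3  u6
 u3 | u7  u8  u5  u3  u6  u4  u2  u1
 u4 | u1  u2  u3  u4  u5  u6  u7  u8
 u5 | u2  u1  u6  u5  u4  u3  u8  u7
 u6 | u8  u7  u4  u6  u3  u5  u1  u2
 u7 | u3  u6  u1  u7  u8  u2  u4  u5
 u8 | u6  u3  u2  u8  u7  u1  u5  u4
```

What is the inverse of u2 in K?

u2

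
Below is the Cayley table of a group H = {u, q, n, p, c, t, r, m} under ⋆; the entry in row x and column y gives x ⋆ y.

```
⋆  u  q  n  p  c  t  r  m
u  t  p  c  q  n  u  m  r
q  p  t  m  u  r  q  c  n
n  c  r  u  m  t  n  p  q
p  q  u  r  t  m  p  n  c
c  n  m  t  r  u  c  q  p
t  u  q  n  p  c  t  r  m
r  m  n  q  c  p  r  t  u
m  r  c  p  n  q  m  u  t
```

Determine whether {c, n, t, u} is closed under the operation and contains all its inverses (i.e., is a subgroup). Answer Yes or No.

{c, n, t, u} contains the identity t.
Checking products: every product of two elements of {c, n, t, u} (read from the table) lies in {c, n, t, u}, so the set is closed.
In a finite group, a nonempty closed subset is a subgroup. So {c, n, t, u} ≤ H.

Yes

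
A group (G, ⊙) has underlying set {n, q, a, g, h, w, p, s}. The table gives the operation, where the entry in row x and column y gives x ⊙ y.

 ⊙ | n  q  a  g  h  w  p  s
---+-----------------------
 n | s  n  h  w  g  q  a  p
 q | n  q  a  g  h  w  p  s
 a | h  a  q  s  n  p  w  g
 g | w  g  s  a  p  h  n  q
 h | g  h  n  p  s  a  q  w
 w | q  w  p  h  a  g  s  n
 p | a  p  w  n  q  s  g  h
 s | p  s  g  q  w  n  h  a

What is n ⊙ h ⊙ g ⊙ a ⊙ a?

n ⊙ h = g
g ⊙ g = a
a ⊙ a = q
q ⊙ a = a

a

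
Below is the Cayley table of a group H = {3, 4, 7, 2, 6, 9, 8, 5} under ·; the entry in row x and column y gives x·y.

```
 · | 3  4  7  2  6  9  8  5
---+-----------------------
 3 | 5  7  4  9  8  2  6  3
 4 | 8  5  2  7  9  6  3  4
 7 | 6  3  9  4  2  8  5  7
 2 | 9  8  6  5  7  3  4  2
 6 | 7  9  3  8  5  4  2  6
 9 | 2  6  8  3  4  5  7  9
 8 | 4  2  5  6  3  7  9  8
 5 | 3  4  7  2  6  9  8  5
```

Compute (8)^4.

5

8^1 = 8
8^2 = 8·8 = 9
8^3 = 9·8 = 7
8^4 = 7·8 = 5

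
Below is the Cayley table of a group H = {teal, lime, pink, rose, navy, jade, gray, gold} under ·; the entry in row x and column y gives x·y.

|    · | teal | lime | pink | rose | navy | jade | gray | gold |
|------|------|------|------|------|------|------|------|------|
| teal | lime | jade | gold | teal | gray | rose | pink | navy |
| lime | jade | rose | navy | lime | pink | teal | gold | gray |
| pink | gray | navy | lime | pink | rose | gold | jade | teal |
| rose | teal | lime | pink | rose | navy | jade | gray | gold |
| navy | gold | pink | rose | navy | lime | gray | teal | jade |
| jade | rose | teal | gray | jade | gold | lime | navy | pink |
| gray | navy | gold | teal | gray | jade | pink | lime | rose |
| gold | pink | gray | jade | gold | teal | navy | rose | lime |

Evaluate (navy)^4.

rose

navy^1 = navy
navy^2 = navy·navy = lime
navy^3 = lime·navy = pink
navy^4 = pink·navy = rose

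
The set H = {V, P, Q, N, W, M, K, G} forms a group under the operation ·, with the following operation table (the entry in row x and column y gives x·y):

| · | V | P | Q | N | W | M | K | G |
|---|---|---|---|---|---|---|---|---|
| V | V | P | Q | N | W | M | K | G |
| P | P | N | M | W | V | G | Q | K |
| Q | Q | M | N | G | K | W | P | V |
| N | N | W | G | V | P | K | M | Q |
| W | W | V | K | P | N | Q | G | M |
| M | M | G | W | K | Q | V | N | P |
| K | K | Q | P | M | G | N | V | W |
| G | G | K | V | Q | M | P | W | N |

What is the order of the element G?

4

The identity element is V (its row matches the header).
G^1 = G
G^2 = G·G = N
G^3 = N·G = Q
G^4 = Q·G = V
The first power of G equal to the identity is G^4, so ord(G) = 4.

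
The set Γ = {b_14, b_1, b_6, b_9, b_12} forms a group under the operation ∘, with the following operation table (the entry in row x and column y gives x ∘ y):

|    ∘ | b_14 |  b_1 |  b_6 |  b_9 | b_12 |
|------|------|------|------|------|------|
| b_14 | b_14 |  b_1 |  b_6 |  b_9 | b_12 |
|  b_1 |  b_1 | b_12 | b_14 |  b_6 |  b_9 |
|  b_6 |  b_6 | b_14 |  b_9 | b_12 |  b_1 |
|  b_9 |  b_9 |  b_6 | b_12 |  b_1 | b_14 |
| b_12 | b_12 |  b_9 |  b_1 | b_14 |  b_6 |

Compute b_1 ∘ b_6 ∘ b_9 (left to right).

b_9

b_1 ∘ b_6 = b_14
b_14 ∘ b_9 = b_9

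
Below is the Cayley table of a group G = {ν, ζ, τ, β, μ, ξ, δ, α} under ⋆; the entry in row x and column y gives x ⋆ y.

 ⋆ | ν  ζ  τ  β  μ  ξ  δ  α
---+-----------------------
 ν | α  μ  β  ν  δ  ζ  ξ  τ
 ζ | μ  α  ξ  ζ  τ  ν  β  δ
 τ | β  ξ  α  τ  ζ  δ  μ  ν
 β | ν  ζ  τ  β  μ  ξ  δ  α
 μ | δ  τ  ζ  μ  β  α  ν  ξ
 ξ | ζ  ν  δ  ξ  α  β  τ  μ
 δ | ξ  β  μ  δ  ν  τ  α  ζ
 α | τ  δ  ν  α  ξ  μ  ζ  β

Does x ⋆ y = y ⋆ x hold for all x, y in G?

Yes

Check whether the table is symmetric across its main diagonal.
Every entry (row x, col y) equals the entry (row y, col x), so G is abelian.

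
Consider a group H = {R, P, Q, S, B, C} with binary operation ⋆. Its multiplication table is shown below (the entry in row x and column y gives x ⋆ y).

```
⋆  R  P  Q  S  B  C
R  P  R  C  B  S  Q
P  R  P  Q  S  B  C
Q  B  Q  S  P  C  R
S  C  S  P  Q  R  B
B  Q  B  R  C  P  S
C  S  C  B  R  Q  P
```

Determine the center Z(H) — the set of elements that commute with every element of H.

{P}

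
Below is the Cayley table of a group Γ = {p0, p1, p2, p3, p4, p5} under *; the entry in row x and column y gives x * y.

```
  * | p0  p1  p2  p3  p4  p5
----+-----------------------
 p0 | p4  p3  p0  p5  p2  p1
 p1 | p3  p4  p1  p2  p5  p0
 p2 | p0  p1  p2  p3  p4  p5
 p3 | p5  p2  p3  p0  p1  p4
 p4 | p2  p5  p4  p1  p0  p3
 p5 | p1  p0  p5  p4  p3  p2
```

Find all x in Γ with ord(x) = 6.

Identity is p2. Compute the order of each non-identity element by repeated multiplication:
  p0: p0 → p4 → p2  (order 3)
  p1: p1 → p4 → p5 → p0 → p3 → p2  (order 6)
  p3: p3 → p0 → p5 → p4 → p1 → p2  (order 6)
  p4: p4 → p0 → p2  (order 3)
  p5: p5 → p2  (order 2)
Elements of order 6: {p1, p3}.

{p1, p3}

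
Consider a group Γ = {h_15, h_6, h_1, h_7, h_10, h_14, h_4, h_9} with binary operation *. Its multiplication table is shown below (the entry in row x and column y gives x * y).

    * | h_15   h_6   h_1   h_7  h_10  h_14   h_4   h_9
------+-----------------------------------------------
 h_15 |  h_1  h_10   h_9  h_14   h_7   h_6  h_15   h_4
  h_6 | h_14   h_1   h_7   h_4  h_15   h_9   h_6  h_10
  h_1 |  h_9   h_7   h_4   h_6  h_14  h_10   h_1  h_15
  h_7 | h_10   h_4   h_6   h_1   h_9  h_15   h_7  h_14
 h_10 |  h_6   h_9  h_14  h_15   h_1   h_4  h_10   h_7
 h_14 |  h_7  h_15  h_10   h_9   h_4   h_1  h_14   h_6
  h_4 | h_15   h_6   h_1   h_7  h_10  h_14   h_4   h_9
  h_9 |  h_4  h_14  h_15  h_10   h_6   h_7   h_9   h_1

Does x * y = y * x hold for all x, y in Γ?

h_9 * h_6 = h_14 but h_6 * h_9 = h_10.
Since h_9 and h_6 do not commute, Γ is not abelian.

No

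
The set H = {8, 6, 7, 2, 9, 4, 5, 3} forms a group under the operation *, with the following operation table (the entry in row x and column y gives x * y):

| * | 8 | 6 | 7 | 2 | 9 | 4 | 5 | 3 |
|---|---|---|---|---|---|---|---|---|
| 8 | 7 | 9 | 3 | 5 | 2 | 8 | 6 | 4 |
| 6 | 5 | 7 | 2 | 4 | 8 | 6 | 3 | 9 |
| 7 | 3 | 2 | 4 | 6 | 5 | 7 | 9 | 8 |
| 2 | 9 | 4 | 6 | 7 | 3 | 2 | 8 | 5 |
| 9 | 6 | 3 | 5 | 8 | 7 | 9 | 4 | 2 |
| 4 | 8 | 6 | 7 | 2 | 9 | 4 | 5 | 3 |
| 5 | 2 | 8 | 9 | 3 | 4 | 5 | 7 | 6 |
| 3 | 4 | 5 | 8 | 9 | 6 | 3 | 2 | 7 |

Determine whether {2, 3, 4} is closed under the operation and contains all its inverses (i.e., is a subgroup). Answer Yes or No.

2 * 2 = 7, which is not in {2, 3, 4}.
The subset is not closed under *, so it is not a subgroup.
(Structurally, H here is isomorphic to the quaternion group Q_8.)

No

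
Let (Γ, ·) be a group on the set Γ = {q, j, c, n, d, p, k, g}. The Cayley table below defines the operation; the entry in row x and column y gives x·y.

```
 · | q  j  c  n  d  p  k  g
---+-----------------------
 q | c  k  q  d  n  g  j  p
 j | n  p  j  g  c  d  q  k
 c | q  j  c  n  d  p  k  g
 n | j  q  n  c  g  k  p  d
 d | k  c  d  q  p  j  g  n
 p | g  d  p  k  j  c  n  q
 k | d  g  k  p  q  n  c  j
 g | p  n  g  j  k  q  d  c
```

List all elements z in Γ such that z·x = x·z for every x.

An element z is central iff its row equals its column in the table.
For k: k·d = q ≠ g = d·k, so k ∉ Z.
Checking each element this way leaves Z(Γ) = {c, p}.

{c, p}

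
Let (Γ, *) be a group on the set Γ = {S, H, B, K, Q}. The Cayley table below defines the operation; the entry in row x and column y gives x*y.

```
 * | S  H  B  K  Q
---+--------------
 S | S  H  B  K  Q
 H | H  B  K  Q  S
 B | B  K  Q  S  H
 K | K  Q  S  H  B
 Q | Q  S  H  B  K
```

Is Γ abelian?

Check whether the table is symmetric across its main diagonal.
Every entry (row x, col y) equals the entry (row y, col x), so Γ is abelian.

Yes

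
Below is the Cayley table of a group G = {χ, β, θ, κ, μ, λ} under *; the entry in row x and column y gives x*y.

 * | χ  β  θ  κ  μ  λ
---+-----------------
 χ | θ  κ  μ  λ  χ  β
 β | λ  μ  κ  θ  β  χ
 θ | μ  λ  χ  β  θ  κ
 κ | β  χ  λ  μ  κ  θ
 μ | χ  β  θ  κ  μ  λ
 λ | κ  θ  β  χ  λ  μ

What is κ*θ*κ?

χ

κ*θ = λ
λ*κ = χ
(Structurally, G here is isomorphic to the symmetric group S_3.)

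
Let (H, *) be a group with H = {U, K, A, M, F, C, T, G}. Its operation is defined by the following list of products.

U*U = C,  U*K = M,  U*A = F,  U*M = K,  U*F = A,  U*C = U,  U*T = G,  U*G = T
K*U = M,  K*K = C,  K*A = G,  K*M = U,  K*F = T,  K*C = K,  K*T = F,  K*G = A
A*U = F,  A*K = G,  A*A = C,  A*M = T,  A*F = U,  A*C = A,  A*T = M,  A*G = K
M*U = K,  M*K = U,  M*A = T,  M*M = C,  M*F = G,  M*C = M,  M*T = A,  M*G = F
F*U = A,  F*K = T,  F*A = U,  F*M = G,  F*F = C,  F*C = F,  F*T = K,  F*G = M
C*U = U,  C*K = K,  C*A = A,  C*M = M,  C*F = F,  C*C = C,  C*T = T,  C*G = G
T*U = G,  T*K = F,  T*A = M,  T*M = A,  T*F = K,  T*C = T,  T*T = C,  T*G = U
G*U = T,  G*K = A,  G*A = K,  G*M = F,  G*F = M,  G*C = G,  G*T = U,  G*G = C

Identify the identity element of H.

The identity e satisfies e*x = x for all x, so its row in the table reproduces the column headers.
Row C reads: U, K, A, M, F, C, T, G — exactly the header order. So C is the identity.
(Structurally, H here is isomorphic to the elementary abelian group (Z_2)^3.)

C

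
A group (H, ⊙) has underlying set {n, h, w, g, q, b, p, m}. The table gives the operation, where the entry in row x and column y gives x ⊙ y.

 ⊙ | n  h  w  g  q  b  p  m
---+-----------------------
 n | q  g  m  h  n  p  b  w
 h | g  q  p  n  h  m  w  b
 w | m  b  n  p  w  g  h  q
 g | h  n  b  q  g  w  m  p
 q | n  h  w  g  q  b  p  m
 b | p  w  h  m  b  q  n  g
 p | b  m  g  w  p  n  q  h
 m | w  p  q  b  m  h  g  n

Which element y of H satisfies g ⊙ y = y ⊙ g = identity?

g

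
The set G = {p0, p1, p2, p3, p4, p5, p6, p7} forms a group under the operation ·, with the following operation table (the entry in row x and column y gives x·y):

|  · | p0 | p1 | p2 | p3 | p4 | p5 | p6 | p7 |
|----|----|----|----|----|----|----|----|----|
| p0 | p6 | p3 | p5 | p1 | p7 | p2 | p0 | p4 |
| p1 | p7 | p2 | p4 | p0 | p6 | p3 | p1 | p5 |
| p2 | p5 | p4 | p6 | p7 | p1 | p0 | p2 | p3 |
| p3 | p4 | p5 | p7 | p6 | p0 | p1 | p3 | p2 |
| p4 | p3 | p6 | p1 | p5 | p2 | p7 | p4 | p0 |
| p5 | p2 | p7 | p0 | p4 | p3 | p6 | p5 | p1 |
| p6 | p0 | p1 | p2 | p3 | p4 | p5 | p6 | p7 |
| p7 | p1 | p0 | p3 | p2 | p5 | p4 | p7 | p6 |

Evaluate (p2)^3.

p2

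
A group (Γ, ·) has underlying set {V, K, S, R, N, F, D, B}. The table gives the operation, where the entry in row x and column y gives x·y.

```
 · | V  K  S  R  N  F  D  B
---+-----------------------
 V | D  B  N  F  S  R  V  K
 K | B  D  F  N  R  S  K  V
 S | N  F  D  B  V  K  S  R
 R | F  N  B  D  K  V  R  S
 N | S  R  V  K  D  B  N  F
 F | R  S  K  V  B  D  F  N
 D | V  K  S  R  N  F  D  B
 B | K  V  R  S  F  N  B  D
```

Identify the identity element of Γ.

D

The identity e satisfies e·x = x for all x, so its row in the table reproduces the column headers.
Row D reads: V, K, S, R, N, F, D, B — exactly the header order. So D is the identity.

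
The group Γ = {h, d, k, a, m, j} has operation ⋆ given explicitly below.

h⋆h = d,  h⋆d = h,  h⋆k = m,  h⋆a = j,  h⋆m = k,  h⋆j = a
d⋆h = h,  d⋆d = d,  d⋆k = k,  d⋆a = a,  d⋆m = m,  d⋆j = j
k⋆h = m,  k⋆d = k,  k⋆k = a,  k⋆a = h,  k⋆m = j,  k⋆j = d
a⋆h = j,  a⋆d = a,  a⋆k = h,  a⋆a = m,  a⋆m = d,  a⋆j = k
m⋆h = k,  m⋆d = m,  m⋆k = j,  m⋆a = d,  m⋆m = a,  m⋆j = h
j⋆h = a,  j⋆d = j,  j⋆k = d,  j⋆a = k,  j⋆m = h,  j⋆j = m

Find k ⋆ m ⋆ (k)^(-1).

m

The identity is d. In row k, the entry d sits in column j, so k^(-1) = j.
k ⋆ m = j
j ⋆ j = m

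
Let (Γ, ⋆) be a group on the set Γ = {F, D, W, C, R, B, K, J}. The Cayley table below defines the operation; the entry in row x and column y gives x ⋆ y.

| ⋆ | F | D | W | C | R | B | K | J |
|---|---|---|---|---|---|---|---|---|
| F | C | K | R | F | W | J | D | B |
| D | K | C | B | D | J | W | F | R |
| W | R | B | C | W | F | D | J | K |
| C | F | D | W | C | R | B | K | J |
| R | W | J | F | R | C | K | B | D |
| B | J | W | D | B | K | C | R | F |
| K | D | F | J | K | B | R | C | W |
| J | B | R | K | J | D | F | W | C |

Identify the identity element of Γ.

C

The identity e satisfies e ⋆ x = x for all x, so its row in the table reproduces the column headers.
Row C reads: F, D, W, C, R, B, K, J — exactly the header order. So C is the identity.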